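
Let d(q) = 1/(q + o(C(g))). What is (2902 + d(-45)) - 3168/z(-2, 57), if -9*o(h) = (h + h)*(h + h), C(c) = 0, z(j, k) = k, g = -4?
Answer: 2433671/855 ≈ 2846.4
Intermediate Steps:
o(h) = -4*h**2/9 (o(h) = -(h + h)*(h + h)/9 = -2*h*2*h/9 = -4*h**2/9)
d(q) = 1/q (d(q) = 1/(q - 4/9*0**2) = 1/(q - 4/9*0) = 1/(q + 0) = 1/q)
(2902 + d(-45)) - 3168/z(-2, 57) = (2902 + 1/(-45)) - 3168/57 = (2902 - 1/45) - 3168*1/57 = 130589/45 - 1056/19 = 2433671/855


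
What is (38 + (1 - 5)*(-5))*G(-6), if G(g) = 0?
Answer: 0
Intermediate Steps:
(38 + (1 - 5)*(-5))*G(-6) = (38 + (1 - 5)*(-5))*0 = (38 - 4*(-5))*0 = (38 + 20)*0 = 58*0 = 0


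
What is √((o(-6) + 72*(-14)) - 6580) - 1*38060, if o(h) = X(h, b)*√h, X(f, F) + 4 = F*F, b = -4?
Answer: -38060 + 2*√(-1897 + 3*I*√6) ≈ -38060.0 + 87.109*I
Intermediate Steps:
X(f, F) = -4 + F² (X(f, F) = -4 + F*F = -4 + F²)
o(h) = 12*√h (o(h) = (-4 + (-4)²)*√h = (-4 + 16)*√h = 12*√h)
√((o(-6) + 72*(-14)) - 6580) - 1*38060 = √((12*√(-6) + 72*(-14)) - 6580) - 1*38060 = √((12*(I*√6) - 1008) - 6580) - 38060 = √((12*I*√6 - 1008) - 6580) - 38060 = √((-1008 + 12*I*√6) - 6580) - 38060 = √(-7588 + 12*I*√6) - 38060 = -38060 + √(-7588 + 12*I*√6)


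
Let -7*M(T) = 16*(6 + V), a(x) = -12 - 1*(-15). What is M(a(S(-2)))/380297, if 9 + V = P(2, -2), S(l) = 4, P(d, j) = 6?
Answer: -48/2662079 ≈ -1.8031e-5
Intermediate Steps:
a(x) = 3 (a(x) = -12 + 15 = 3)
V = -3 (V = -9 + 6 = -3)
M(T) = -48/7 (M(T) = -16*(6 - 3)/7 = -16*3/7 = -1/7*48 = -48/7)
M(a(S(-2)))/380297 = -48/7/380297 = -48/7*1/380297 = -48/2662079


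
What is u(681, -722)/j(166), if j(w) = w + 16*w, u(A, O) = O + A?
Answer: -41/2822 ≈ -0.014529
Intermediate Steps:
u(A, O) = A + O
j(w) = 17*w
u(681, -722)/j(166) = (681 - 722)/((17*166)) = -41/2822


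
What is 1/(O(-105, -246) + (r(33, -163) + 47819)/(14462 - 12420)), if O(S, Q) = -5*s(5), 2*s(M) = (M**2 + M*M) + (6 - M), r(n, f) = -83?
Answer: -2042/212619 ≈ -0.0096040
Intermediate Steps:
s(M) = 3 + M**2 - M/2 (s(M) = ((M**2 + M*M) + (6 - M))/2 = ((M**2 + M**2) + (6 - M))/2 = (2*M**2 + (6 - M))/2 = (6 - M + 2*M**2)/2 = 3 + M**2 - M/2)
O(S, Q) = -255/2 (O(S, Q) = -5*(3 + 5**2 - 1/2*5) = -5*(3 + 25 - 5/2) = -5*51/2 = -255/2)
1/(O(-105, -246) + (r(33, -163) + 47819)/(14462 - 12420)) = 1/(-255/2 + (-83 + 47819)/(14462 - 12420)) = 1/(-255/2 + 47736/2042) = 1/(-255/2 + 47736*(1/2042)) = 1/(-255/2 + 23868/1021) = 1/(-212619/2042) = -2042/212619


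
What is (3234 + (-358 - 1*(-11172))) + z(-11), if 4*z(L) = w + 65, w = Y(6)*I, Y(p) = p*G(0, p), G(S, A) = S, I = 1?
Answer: 56257/4 ≈ 14064.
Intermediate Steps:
Y(p) = 0 (Y(p) = p*0 = 0)
w = 0 (w = 0*1 = 0)
z(L) = 65/4 (z(L) = (0 + 65)/4 = (¼)*65 = 65/4)
(3234 + (-358 - 1*(-11172))) + z(-11) = (3234 + (-358 - 1*(-11172))) + 65/4 = (3234 + (-358 + 11172)) + 65/4 = (3234 + 10814) + 65/4 = 14048 + 65/4 = 56257/4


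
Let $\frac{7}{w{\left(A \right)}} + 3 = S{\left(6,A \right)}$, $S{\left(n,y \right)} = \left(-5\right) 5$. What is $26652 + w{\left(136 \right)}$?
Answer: $\frac{106607}{4} \approx 26652.0$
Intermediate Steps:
$S{\left(n,y \right)} = -25$
$w{\left(A \right)} = - \frac{1}{4}$ ($w{\left(A \right)} = \frac{7}{-3 - 25} = \frac{7}{-28} = 7 \left(- \frac{1}{28}\right) = - \frac{1}{4}$)
$26652 + w{\left(136 \right)} = 26652 - \frac{1}{4} = \frac{106607}{4}$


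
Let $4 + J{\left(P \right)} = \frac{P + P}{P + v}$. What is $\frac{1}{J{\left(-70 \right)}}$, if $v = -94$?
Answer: $- \frac{41}{129} \approx -0.31783$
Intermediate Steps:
$J{\left(P \right)} = -4 + \frac{2 P}{-94 + P}$ ($J{\left(P \right)} = -4 + \frac{P + P}{P - 94} = -4 + \frac{2 P}{-94 + P}$)
$\frac{1}{J{\left(-70 \right)}} = \frac{1}{2 \frac{1}{-94 - 70} \left(188 - -70\right)} = \frac{1}{2 \frac{1}{-164} \left(188 + 70\right)} = \frac{1}{2 \left(- \frac{1}{164}\right) 258} = \frac{1}{- \frac{129}{41}} = - \frac{41}{129}$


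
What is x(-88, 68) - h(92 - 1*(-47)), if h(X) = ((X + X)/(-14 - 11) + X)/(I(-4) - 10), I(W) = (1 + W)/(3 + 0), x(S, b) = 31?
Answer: 11722/275 ≈ 42.625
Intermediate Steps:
I(W) = ⅓ + W/3 (I(W) = (1 + W)/3 = (1 + W)*(⅓) = ⅓ + W/3)
h(X) = -23*X/275 (h(X) = ((X + X)/(-14 - 11) + X)/((⅓ + (⅓)*(-4)) - 10) = ((2*X)/(-25) + X)/((⅓ - 4/3) - 10) = ((2*X)*(-1/25) + X)/(-1 - 10) = (-2*X/25 + X)/(-11) = (23*X/25)*(-1/11) = -23*X/275)
x(-88, 68) - h(92 - 1*(-47)) = 31 - (-23)*(92 - 1*(-47))/275 = 31 - (-23)*(92 + 47)/275 = 31 - (-23)*139/275 = 31 - 1*(-3197/275) = 31 + 3197/275 = 11722/275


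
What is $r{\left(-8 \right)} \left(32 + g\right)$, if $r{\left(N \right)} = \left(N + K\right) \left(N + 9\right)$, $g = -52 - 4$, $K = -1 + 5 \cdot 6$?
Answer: $-504$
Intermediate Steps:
$K = 29$ ($K = -1 + 30 = 29$)
$g = -56$ ($g = -52 - 4 = -56$)
$r{\left(N \right)} = \left(9 + N\right) \left(29 + N\right)$ ($r{\left(N \right)} = \left(N + 29\right) \left(N + 9\right) = \left(29 + N\right) \left(9 + N\right) = \left(9 + N\right) \left(29 + N\right)$)
$r{\left(-8 \right)} \left(32 + g\right) = \left(261 + \left(-8\right)^{2} + 38 \left(-8\right)\right) \left(32 - 56\right) = \left(261 + 64 - 304\right) \left(-24\right) = 21 \left(-24\right) = -504$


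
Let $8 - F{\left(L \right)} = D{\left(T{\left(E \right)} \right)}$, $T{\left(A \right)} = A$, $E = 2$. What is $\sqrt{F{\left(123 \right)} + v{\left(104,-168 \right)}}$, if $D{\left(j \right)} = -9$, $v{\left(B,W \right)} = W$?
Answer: $i \sqrt{151} \approx 12.288 i$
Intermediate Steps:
$F{\left(L \right)} = 17$ ($F{\left(L \right)} = 8 - -9 = 8 + 9 = 17$)
$\sqrt{F{\left(123 \right)} + v{\left(104,-168 \right)}} = \sqrt{17 - 168} = \sqrt{-151} = i \sqrt{151}$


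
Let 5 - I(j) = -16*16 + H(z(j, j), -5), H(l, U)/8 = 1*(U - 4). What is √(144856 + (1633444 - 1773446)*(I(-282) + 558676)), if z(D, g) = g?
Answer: I*√78262233162 ≈ 2.7975e+5*I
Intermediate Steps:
H(l, U) = -32 + 8*U (H(l, U) = 8*(1*(U - 4)) = 8*(1*(-4 + U)) = 8*(-4 + U) = -32 + 8*U)
I(j) = 333 (I(j) = 5 - (-16*16 + (-32 + 8*(-5))) = 5 - (-256 + (-32 - 40)) = 5 - (-256 - 72) = 5 - 1*(-328) = 5 + 328 = 333)
√(144856 + (1633444 - 1773446)*(I(-282) + 558676)) = √(144856 + (1633444 - 1773446)*(333 + 558676)) = √(144856 - 140002*559009) = √(144856 - 78262378018) = √(-78262233162) = I*√78262233162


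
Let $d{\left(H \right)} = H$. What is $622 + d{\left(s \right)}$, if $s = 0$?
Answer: $622$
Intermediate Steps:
$622 + d{\left(s \right)} = 622 + 0 = 622$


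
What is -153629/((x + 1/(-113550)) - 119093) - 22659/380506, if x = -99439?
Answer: 867928179474663/1348856186933158 ≈ 0.64345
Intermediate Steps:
-153629/((x + 1/(-113550)) - 119093) - 22659/380506 = -153629/((-99439 + 1/(-113550)) - 119093) - 22659/380506 = -153629/((-99439 - 1/113550) - 119093) - 22659*1/380506 = -153629/(-11291298451/113550 - 119093) - 3237/54358 = -153629/(-24814308601/113550) - 3237/54358 = -153629*(-113550/24814308601) - 3237/54358 = 17444572950/24814308601 - 3237/54358 = 867928179474663/1348856186933158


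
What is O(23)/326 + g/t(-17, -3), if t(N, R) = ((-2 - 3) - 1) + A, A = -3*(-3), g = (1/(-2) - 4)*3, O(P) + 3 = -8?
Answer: -739/163 ≈ -4.5337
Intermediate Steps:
O(P) = -11 (O(P) = -3 - 8 = -11)
g = -27/2 (g = (-½ - 4)*3 = -9/2*3 = -27/2 ≈ -13.500)
A = 9
t(N, R) = 3 (t(N, R) = ((-2 - 3) - 1) + 9 = (-5 - 1) + 9 = -6 + 9 = 3)
O(23)/326 + g/t(-17, -3) = -11/326 - 27/2/3 = -11*1/326 - 27/2*⅓ = -11/326 - 9/2 = -739/163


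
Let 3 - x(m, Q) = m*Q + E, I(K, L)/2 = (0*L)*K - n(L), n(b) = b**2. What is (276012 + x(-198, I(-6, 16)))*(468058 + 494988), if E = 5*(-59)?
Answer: 168469488964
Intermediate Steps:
E = -295
I(K, L) = -2*L**2 (I(K, L) = 2*((0*L)*K - L**2) = 2*(0*K - L**2) = 2*(0 - L**2) = 2*(-L**2) = -2*L**2)
x(m, Q) = 298 - Q*m (x(m, Q) = 3 - (m*Q - 295) = 3 - (Q*m - 295) = 3 - (-295 + Q*m) = 3 + (295 - Q*m) = 298 - Q*m)
(276012 + x(-198, I(-6, 16)))*(468058 + 494988) = (276012 + (298 - 1*(-2*16**2)*(-198)))*(468058 + 494988) = (276012 + (298 - 1*(-2*256)*(-198)))*963046 = (276012 + (298 - 1*(-512)*(-198)))*963046 = (276012 + (298 - 101376))*963046 = (276012 - 101078)*963046 = 174934*963046 = 168469488964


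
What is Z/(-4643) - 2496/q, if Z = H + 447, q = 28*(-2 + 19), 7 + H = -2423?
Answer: -2661255/552517 ≈ -4.8166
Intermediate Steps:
H = -2430 (H = -7 - 2423 = -2430)
q = 476 (q = 28*17 = 476)
Z = -1983 (Z = -2430 + 447 = -1983)
Z/(-4643) - 2496/q = -1983/(-4643) - 2496/476 = -1983*(-1/4643) - 2496*1/476 = 1983/4643 - 624/119 = -2661255/552517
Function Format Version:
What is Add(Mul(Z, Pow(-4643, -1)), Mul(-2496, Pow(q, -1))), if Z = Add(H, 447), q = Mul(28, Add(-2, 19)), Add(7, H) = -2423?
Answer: Rational(-2661255, 552517) ≈ -4.8166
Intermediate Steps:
H = -2430 (H = Add(-7, -2423) = -2430)
q = 476 (q = Mul(28, 17) = 476)
Z = -1983 (Z = Add(-2430, 447) = -1983)
Add(Mul(Z, Pow(-4643, -1)), Mul(-2496, Pow(q, -1))) = Add(Mul(-1983, Pow(-4643, -1)), Mul(-2496, Pow(476, -1))) = Add(Mul(-1983, Rational(-1, 4643)), Mul(-2496, Rational(1, 476))) = Add(Rational(1983, 4643), Rational(-624, 119)) = Rational(-2661255, 552517)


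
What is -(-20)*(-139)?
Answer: -2780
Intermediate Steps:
-(-20)*(-139) = -1*2780 = -2780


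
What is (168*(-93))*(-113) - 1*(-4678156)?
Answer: 6443668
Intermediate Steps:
(168*(-93))*(-113) - 1*(-4678156) = -15624*(-113) + 4678156 = 1765512 + 4678156 = 6443668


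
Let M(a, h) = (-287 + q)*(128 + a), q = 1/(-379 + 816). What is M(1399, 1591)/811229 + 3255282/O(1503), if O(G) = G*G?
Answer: 26718157663556/29660543276691 ≈ 0.90080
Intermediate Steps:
q = 1/437 ≈ 0.0022883
O(G) = G²
M(a, h) = -16053504/437 - 125418*a/437 (M(a, h) = (-287 + 1/437)*(128 + a) = -125418*(128 + a)/437 = -16053504/437 - 125418*a/437)
M(1399, 1591)/811229 + 3255282/O(1503) = (-16053504/437 - 125418/437*1399)/811229 + 3255282/(1503²) = (-16053504/437 - 175459782/437)*(1/811229) + 3255282/2259009 = -191513286/437*1/811229 + 3255282*(1/2259009) = -191513286/354507073 + 120566/83667 = 26718157663556/29660543276691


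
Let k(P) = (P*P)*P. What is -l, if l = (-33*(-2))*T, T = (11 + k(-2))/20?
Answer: -99/10 ≈ -9.9000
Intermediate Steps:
k(P) = P³ (k(P) = P²*P = P³)
T = 3/20 (T = (11 + (-2)³)/20 = (11 - 8)*(1/20) = 3*(1/20) = 3/20 ≈ 0.15000)
l = 99/10 (l = -33*(-2)*(3/20) = 66*(3/20) = 99/10 ≈ 9.9000)
-l = -1*99/10 = -99/10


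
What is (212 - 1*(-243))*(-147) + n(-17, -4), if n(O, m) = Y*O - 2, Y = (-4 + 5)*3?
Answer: -66938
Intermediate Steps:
Y = 3 (Y = 1*3 = 3)
n(O, m) = -2 + 3*O (n(O, m) = 3*O - 2 = -2 + 3*O)
(212 - 1*(-243))*(-147) + n(-17, -4) = (212 - 1*(-243))*(-147) + (-2 + 3*(-17)) = (212 + 243)*(-147) + (-2 - 51) = 455*(-147) - 53 = -66885 - 53 = -66938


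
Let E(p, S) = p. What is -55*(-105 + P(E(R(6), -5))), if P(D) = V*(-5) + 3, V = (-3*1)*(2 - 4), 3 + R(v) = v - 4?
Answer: 7260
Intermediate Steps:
R(v) = -7 + v (R(v) = -3 + (v - 4) = -3 + (-4 + v) = -7 + v)
V = 6 (V = -3*(-2) = 6)
P(D) = -27 (P(D) = 6*(-5) + 3 = -30 + 3 = -27)
-55*(-105 + P(E(R(6), -5))) = -55*(-105 - 27) = -55*(-132) = 7260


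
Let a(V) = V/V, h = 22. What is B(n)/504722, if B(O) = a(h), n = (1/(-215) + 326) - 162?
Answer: 1/504722 ≈ 1.9813e-6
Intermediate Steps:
n = 35259/215 (n = (-1/215 + 326) - 162 = 70089/215 - 162 = 35259/215 ≈ 164.00)
a(V) = 1
B(O) = 1
B(n)/504722 = 1/504722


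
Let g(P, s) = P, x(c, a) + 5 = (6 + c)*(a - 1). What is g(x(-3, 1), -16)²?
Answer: 25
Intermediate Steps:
x(c, a) = -5 + (-1 + a)*(6 + c) (x(c, a) = -5 + (6 + c)*(a - 1) = -5 + (6 + c)*(-1 + a) = -5 + (-1 + a)*(6 + c))
g(x(-3, 1), -16)² = (-11 - 1*(-3) + 6*1 + 1*(-3))² = (-11 + 3 + 6 - 3)² = (-5)² = 25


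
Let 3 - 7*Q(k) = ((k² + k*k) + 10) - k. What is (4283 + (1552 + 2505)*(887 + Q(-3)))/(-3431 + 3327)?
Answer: -1793307/52 ≈ -34487.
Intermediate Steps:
Q(k) = -1 - 2*k²/7 + k/7 (Q(k) = 3/7 - (((k² + k*k) + 10) - k)/7 = 3/7 - (((k² + k²) + 10) - k)/7 = 3/7 - ((2*k² + 10) - k)/7 = 3/7 - ((10 + 2*k²) - k)/7 = 3/7 - (10 - k + 2*k²)/7 = 3/7 + (-10/7 - 2*k²/7 + k/7) = -1 - 2*k²/7 + k/7)
(4283 + (1552 + 2505)*(887 + Q(-3)))/(-3431 + 3327) = (4283 + (1552 + 2505)*(887 + (-1 - 2/7*(-3)² + (⅐)*(-3))))/(-3431 + 3327) = (4283 + 4057*(887 + (-1 - 2/7*9 - 3/7)))/(-104) = (4283 + 4057*(887 + (-1 - 18/7 - 3/7)))*(-1/104) = (4283 + 4057*(887 - 4))*(-1/104) = (4283 + 4057*883)*(-1/104) = (4283 + 3582331)*(-1/104) = 3586614*(-1/104) = -1793307/52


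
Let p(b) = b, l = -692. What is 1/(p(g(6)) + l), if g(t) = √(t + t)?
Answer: -173/119713 - √3/239426 ≈ -0.0014524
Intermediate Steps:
g(t) = √2*√t (g(t) = √(2*t) = √2*√t)
1/(p(g(6)) + l) = 1/(√2*√6 - 692) = 1/(2*√3 - 692) = 1/(-692 + 2*√3)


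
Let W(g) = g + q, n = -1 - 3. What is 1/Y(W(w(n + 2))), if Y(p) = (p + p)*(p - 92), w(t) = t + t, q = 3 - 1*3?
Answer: 1/768 ≈ 0.0013021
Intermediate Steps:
n = -4
q = 0 (q = 3 - 3 = 0)
w(t) = 2*t
W(g) = g (W(g) = g + 0 = g)
Y(p) = 2*p*(-92 + p) (Y(p) = (2*p)*(-92 + p) = 2*p*(-92 + p))
1/Y(W(w(n + 2))) = 1/(2*(2*(-4 + 2))*(-92 + 2*(-4 + 2))) = 1/(2*(2*(-2))*(-92 + 2*(-2))) = 1/(2*(-4)*(-92 - 4)) = 1/(2*(-4)*(-96)) = 1/768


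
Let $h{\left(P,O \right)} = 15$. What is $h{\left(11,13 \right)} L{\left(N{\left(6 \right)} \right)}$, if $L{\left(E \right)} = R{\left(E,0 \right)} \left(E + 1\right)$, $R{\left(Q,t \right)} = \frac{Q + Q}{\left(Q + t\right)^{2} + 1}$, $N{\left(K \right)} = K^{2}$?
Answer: $\frac{39960}{1297} \approx 30.81$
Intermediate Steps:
$R{\left(Q,t \right)} = \frac{2 Q}{1 + \left(Q + t\right)^{2}}$
$L{\left(E \right)} = \frac{2 E \left(1 + E\right)}{1 + E^{2}}$ ($L{\left(E \right)} = \frac{2 E}{1 + \left(E + 0\right)^{2}} \left(E + 1\right) = \frac{2 E}{1 + E^{2}} \left(1 + E\right) = \frac{2 E \left(1 + E\right)}{1 + E^{2}}$)
$h{\left(11,13 \right)} L{\left(N{\left(6 \right)} \right)} = 15 \frac{2 \cdot 6^{2} \left(1 + 6^{2}\right)}{1 + \left(6^{2}\right)^{2}} = 15 \cdot 2 \cdot 36 \frac{1}{1 + 36^{2}} \left(1 + 36\right) = 15 \cdot 2 \cdot 36 \frac{1}{1 + 1296} \cdot 37 = 15 \cdot 2 \cdot 36 \cdot \frac{1}{1297} \cdot 37 = 15 \cdot \frac{2664}{1297} = \frac{39960}{1297}$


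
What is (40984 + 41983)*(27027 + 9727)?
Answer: 3049369118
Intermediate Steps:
(40984 + 41983)*(27027 + 9727) = 82967*36754 = 3049369118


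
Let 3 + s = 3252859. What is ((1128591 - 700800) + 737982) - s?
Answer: -2087083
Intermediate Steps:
s = 3252856 (s = -3 + 3252859 = 3252856)
((1128591 - 700800) + 737982) - s = ((1128591 - 700800) + 737982) - 1*3252856 = (427791 + 737982) - 3252856 = 1165773 - 3252856 = -2087083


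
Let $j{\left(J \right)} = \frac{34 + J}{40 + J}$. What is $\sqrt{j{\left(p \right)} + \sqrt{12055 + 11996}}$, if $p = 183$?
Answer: $\frac{\sqrt{48391 + 49729 \sqrt{24051}}}{223} \approx 12.492$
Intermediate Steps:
$j{\left(J \right)} = \frac{34 + J}{40 + J}$
$\sqrt{j{\left(p \right)} + \sqrt{12055 + 11996}} = \sqrt{\frac{34 + 183}{40 + 183} + \sqrt{12055 + 11996}} = \sqrt{\frac{1}{223} \cdot 217 + \sqrt{24051}} = \sqrt{\frac{217}{223} + \sqrt{24051}}$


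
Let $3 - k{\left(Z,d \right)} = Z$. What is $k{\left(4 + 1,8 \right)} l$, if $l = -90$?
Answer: $180$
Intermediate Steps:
$k{\left(Z,d \right)} = 3 - Z$
$k{\left(4 + 1,8 \right)} l = \left(3 - \left(4 + 1\right)\right) \left(-90\right) = \left(3 - 5\right) \left(-90\right) = \left(-2\right) \left(-90\right) = 180$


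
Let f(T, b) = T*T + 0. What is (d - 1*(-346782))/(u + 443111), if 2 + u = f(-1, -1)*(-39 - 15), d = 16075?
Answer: 362857/443055 ≈ 0.81899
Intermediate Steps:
f(T, b) = T² (f(T, b) = T² + 0 = T²)
u = -56 (u = -2 + (-1)²*(-39 - 15) = -2 + 1*(-54) = -2 - 54 = -56)
(d - 1*(-346782))/(u + 443111) = (16075 - 1*(-346782))/(-56 + 443111) = (16075 + 346782)/443055 = 362857*(1/443055) = 362857/443055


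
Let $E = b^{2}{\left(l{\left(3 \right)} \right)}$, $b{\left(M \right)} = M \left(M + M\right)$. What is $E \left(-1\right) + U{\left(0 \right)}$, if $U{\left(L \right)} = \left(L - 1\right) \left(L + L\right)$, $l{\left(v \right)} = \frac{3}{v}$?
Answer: $-4$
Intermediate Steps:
$U{\left(L \right)} = 2 L \left(-1 + L\right)$ ($U{\left(L \right)} = \left(-1 + L\right) 2 L = 2 L \left(-1 + L\right)$)
$b{\left(M \right)} = 2 M^{2}$ ($b{\left(M \right)} = M 2 M = 2 M^{2}$)
$E = 4$ ($E = \left(2 \left(\frac{3}{3}\right)^{2}\right)^{2} = \left(2 \left(3 \cdot \frac{1}{3}\right)^{2}\right)^{2} = \left(2 \cdot 1^{2}\right)^{2} = \left(2 \cdot 1\right)^{2} = 2^{2} = 4$)
$E \left(-1\right) + U{\left(0 \right)} = 4 \left(-1\right) + 2 \cdot 0 \left(-1 + 0\right) = -4 + 2 \cdot 0 \left(-1\right) = -4 + 0 = -4$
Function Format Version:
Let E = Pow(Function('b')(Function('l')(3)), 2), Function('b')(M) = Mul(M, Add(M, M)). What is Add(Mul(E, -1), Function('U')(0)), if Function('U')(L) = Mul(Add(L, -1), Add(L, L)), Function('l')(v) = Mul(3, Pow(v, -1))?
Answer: -4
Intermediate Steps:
Function('U')(L) = Mul(2, L, Add(-1, L)) (Function('U')(L) = Mul(Add(-1, L), Mul(2, L)) = Mul(2, L, Add(-1, L)))
Function('b')(M) = Mul(2, Pow(M, 2)) (Function('b')(M) = Mul(M, Mul(2, M)) = Mul(2, Pow(M, 2)))
E = 4 (E = Pow(Mul(2, Pow(Mul(3, Pow(3, -1)), 2)), 2) = Pow(Mul(2, Pow(Mul(3, Rational(1, 3)), 2)), 2) = Pow(Mul(2, Pow(1, 2)), 2) = Pow(Mul(2, 1), 2) = Pow(2, 2) = 4)
Add(Mul(E, -1), Function('U')(0)) = Add(Mul(4, -1), Mul(2, 0, Add(-1, 0))) = Add(-4, Mul(2, 0, -1)) = Add(-4, 0) = -4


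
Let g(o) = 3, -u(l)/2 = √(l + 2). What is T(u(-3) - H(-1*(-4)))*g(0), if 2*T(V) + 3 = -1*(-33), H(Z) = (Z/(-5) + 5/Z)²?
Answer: 45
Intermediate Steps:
u(l) = -2*√(2 + l) (u(l) = -2*√(l + 2) = -2*√(2 + l))
H(Z) = (5/Z - Z/5)² (H(Z) = (Z*(-⅕) + 5/Z)² = (-Z/5 + 5/Z)² = (5/Z - Z/5)²)
T(V) = 15 (T(V) = -3/2 + (-1*(-33))/2 = -3/2 + (½)*33 = -3/2 + 33/2 = 15)
T(u(-3) - H(-1*(-4)))*g(0) = 15*3 = 45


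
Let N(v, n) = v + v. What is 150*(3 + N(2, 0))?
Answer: 1050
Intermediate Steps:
N(v, n) = 2*v
150*(3 + N(2, 0)) = 150*(3 + 2*2) = 150*(3 + 4) = 150*7 = 1050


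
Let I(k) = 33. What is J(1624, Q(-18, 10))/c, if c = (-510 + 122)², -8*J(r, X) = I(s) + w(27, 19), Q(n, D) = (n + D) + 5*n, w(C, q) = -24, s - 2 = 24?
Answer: -9/1204352 ≈ -7.4729e-6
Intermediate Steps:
s = 26 (s = 2 + 24 = 26)
Q(n, D) = D + 6*n (Q(n, D) = (D + n) + 5*n = D + 6*n)
J(r, X) = -9/8 (J(r, X) = -(33 - 24)/8 = -⅛*9 = -9/8)
c = 150544 (c = (-388)² = 150544)
J(1624, Q(-18, 10))/c = -9/8/150544 = -9/8*1/150544 = -9/1204352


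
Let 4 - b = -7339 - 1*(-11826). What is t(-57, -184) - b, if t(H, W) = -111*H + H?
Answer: 10753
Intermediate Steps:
t(H, W) = -110*H
b = -4483 (b = 4 - (-7339 - 1*(-11826)) = 4 - (-7339 + 11826) = 4 - 1*4487 = 4 - 4487 = -4483)
t(-57, -184) - b = -110*(-57) - 1*(-4483) = 6270 + 4483 = 10753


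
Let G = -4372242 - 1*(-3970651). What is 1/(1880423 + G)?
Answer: 1/1478832 ≈ 6.7621e-7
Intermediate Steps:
G = -401591 (G = -4372242 + 3970651 = -401591)
1/(1880423 + G) = 1/(1880423 - 401591) = 1/1478832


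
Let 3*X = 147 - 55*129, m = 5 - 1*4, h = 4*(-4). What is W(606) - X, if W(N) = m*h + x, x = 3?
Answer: 2303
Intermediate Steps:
h = -16
m = 1 (m = 5 - 4 = 1)
X = -2316 (X = (147 - 55*129)/3 = (147 - 7095)/3 = (⅓)*(-6948) = -2316)
W(N) = -13 (W(N) = 1*(-16) + 3 = -16 + 3 = -13)
W(606) - X = -13 - 1*(-2316) = -13 + 2316 = 2303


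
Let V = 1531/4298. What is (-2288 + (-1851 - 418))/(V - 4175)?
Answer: 6528662/5980873 ≈ 1.0916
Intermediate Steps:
V = 1531/4298 (V = 1531*(1/4298) = 1531/4298 ≈ 0.35621)
(-2288 + (-1851 - 418))/(V - 4175) = (-2288 + (-1851 - 418))/(1531/4298 - 4175) = (-2288 - 2269)/(-17942619/4298) = -4557*(-4298/17942619) = 6528662/5980873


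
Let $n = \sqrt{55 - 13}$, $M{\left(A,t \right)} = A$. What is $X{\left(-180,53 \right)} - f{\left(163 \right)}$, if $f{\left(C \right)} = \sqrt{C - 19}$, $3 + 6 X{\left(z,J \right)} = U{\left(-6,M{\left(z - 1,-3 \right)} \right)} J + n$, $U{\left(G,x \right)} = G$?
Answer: $- \frac{131}{2} + \frac{\sqrt{42}}{6} \approx -64.42$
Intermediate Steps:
$n = \sqrt{42} \approx 6.4807$
$X{\left(z,J \right)} = - \frac{1}{2} - J + \frac{\sqrt{42}}{6}$ ($X{\left(z,J \right)} = - \frac{1}{2} + \frac{- 6 J + \sqrt{42}}{6} = - \frac{1}{2} + \frac{\sqrt{42} - 6 J}{6} = - \frac{1}{2} - \left(J - \frac{\sqrt{42}}{6}\right) = - \frac{1}{2} - J + \frac{\sqrt{42}}{6}$)
$f{\left(C \right)} = \sqrt{-19 + C}$
$X{\left(-180,53 \right)} - f{\left(163 \right)} = \left(- \frac{1}{2} - 53 + \frac{\sqrt{42}}{6}\right) - \sqrt{-19 + 163} = \left(- \frac{1}{2} - 53 + \frac{\sqrt{42}}{6}\right) - \sqrt{144} = \left(- \frac{107}{2} + \frac{\sqrt{42}}{6}\right) - 12 = - \frac{131}{2} + \frac{\sqrt{42}}{6}$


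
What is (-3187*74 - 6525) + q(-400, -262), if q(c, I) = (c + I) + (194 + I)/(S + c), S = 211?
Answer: -45931657/189 ≈ -2.4302e+5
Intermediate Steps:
q(c, I) = I + c + (194 + I)/(211 + c) (q(c, I) = (c + I) + (194 + I)/(211 + c) = (I + c) + (194 + I)/(211 + c) = I + c + (194 + I)/(211 + c))
(-3187*74 - 6525) + q(-400, -262) = (-3187*74 - 6525) + (194 + (-400)² + 211*(-400) + 212*(-262) - 262*(-400))/(211 - 400) = (-235838 - 6525) + (194 + 160000 - 84400 - 55544 + 104800)/(-189) = -242363 - 1/189*125050 = -242363 - 125050/189 = -45931657/189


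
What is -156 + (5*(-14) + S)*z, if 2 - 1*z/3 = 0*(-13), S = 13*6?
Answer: -108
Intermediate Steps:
S = 78
z = 6 (z = 6 - 0*(-13) = 6 - 3*0 = 6 + 0 = 6)
-156 + (5*(-14) + S)*z = -156 + (5*(-14) + 78)*6 = -156 + (-70 + 78)*6 = -156 + 8*6 = -156 + 48 = -108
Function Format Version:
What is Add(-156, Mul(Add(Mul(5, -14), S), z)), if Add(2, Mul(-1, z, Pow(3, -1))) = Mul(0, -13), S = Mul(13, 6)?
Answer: -108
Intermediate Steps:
S = 78
z = 6 (z = Add(6, Mul(-3, Mul(0, -13))) = Add(6, Mul(-3, 0)) = Add(6, 0) = 6)
Add(-156, Mul(Add(Mul(5, -14), S), z)) = Add(-156, Mul(Add(Mul(5, -14), 78), 6)) = Add(-156, Mul(Add(-70, 78), 6)) = Add(-156, Mul(8, 6)) = Add(-156, 48) = -108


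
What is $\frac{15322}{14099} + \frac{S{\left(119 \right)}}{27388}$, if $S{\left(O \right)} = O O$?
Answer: $\frac{619294875}{386143412} \approx 1.6038$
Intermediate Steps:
$S{\left(O \right)} = O^{2}$
$\frac{15322}{14099} + \frac{S{\left(119 \right)}}{27388} = \frac{15322}{14099} + \frac{119^{2}}{27388} = 15322 \cdot \frac{1}{14099} + 14161 \cdot \frac{1}{27388} = \frac{15322}{14099} + \frac{14161}{27388} = \frac{619294875}{386143412}$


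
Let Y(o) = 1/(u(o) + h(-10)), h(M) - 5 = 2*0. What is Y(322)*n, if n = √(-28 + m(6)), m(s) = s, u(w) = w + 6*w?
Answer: I*√22/2259 ≈ 0.0020763*I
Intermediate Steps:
u(w) = 7*w
h(M) = 5 (h(M) = 5 + 2*0 = 5 + 0 = 5)
Y(o) = 1/(5 + 7*o) (Y(o) = 1/(7*o + 5) = 1/(5 + 7*o))
n = I*√22 (n = √(-28 + 6) = √(-22) = I*√22 ≈ 4.6904*I)
Y(322)*n = (I*√22)/(5 + 7*322) = (I*√22)/(5 + 2254) = (I*√22)/2259 = I*√22/2259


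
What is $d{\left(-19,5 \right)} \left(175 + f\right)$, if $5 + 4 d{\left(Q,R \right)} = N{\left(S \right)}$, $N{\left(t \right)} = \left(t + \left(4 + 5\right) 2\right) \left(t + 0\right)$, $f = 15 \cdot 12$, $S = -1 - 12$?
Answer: $- \frac{12425}{2} \approx -6212.5$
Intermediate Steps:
$S = -13$ ($S = -1 - 12 = -13$)
$f = 180$
$N{\left(t \right)} = t \left(18 + t\right)$ ($N{\left(t \right)} = \left(t + 9 \cdot 2\right) t = \left(t + 18\right) t = \left(18 + t\right) t = t \left(18 + t\right)$)
$d{\left(Q,R \right)} = - \frac{35}{2}$ ($d{\left(Q,R \right)} = - \frac{5}{4} + \frac{\left(-13\right) \left(18 - 13\right)}{4} = - \frac{5}{4} + \frac{\left(-13\right) 5}{4} = - \frac{5}{4} + \frac{1}{4} \left(-65\right) = - \frac{5}{4} - \frac{65}{4} = - \frac{35}{2}$)
$d{\left(-19,5 \right)} \left(175 + f\right) = - \frac{35 \left(175 + 180\right)}{2} = \left(- \frac{35}{2}\right) 355 = - \frac{12425}{2}$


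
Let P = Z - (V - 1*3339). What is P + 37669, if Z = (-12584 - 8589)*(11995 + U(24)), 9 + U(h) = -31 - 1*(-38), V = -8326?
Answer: -253878455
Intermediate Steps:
U(h) = -2 (U(h) = -9 + (-31 - 1*(-38)) = -9 + (-31 + 38) = -9 + 7 = -2)
Z = -253927789 (Z = (-12584 - 8589)*(11995 - 2) = -21173*11993 = -253927789)
P = -253916124 (P = -253927789 - (-8326 - 1*3339) = -253927789 - (-8326 - 3339) = -253927789 - 1*(-11665) = -253927789 + 11665 = -253916124)
P + 37669 = -253916124 + 37669 = -253878455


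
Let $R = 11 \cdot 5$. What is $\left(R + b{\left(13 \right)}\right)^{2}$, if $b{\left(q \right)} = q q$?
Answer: $50176$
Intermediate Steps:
$R = 55$
$b{\left(q \right)} = q^{2}$
$\left(R + b{\left(13 \right)}\right)^{2} = \left(55 + 13^{2}\right)^{2} = \left(55 + 169\right)^{2} = 224^{2} = 50176$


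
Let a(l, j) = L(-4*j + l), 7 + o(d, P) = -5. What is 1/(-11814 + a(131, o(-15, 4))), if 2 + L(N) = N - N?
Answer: -1/11816 ≈ -8.4631e-5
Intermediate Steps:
L(N) = -2 (L(N) = -2 + (N - N) = -2 + 0 = -2)
o(d, P) = -12 (o(d, P) = -7 - 5 = -12)
a(l, j) = -2
1/(-11814 + a(131, o(-15, 4))) = 1/(-11814 - 2) = 1/(-11816) = -1/11816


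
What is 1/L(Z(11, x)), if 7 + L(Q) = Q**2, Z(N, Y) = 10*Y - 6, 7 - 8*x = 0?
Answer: 16/9 ≈ 1.7778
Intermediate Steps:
x = 7/8 (x = 7/8 - 1/8*0 = 7/8 + 0 = 7/8 ≈ 0.87500)
Z(N, Y) = -6 + 10*Y
L(Q) = -7 + Q**2
1/L(Z(11, x)) = 1/(-7 + (-6 + 10*(7/8))**2) = 1/(-7 + (-6 + 35/4)**2) = 1/(-7 + (11/4)**2) = 1/(-7 + 121/16) = 1/(9/16) = 16/9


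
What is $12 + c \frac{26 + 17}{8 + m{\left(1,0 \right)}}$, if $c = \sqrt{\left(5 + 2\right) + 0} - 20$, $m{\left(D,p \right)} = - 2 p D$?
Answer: $- \frac{191}{2} + \frac{43 \sqrt{7}}{8} \approx -81.279$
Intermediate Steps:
$m{\left(D,p \right)} = - 2 D p$
$c = -20 + \sqrt{7}$ ($c = \sqrt{7 + 0} - 20 = \sqrt{7} - 20 = -20 + \sqrt{7} \approx -17.354$)
$12 + c \frac{26 + 17}{8 + m{\left(1,0 \right)}} = 12 + \left(-20 + \sqrt{7}\right) \frac{26 + 17}{8 - 2 \cdot 0} = 12 + \left(-20 + \sqrt{7}\right) \frac{43}{8 + 0} = 12 + \left(-20 + \sqrt{7}\right) \frac{43}{8} = 12 - \left(\frac{215}{2} - \frac{43 \sqrt{7}}{8}\right) = - \frac{191}{2} + \frac{43 \sqrt{7}}{8}$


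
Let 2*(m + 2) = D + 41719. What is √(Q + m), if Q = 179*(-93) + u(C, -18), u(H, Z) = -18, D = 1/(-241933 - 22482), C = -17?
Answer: √293119862521105/264415 ≈ 64.750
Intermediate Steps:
D = -1/264415 (D = 1/(-264415) = -1/264415 ≈ -3.7819e-6)
m = 5515035862/264415 (m = -2 + (-1/264415 + 41719)/2 = -2 + (½)*(11031129384/264415) = -2 + 5515564692/264415 = 5515035862/264415 ≈ 20858.)
Q = -16665 (Q = 179*(-93) - 18 = -16647 - 18 = -16665)
√(Q + m) = √(-16665 + 5515035862/264415) = √(1108559887/264415) = √293119862521105/264415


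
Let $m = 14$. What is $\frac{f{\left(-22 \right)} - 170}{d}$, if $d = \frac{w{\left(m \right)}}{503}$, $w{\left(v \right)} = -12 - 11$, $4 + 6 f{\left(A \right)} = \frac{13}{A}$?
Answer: $\frac{11338123}{3036} \approx 3734.6$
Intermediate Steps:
$f{\left(A \right)} = - \frac{2}{3} + \frac{13}{6 A}$ ($f{\left(A \right)} = - \frac{2}{3} + \frac{13 \frac{1}{A}}{6} = - \frac{2}{3} + \frac{13}{6 A}$)
$w{\left(v \right)} = -23$
$d = - \frac{23}{503} \approx -0.045726$
$\frac{f{\left(-22 \right)} - 170}{d} = \frac{\frac{13 - -88}{6 \left(-22\right)} - 170}{- \frac{23}{503}} = \left(\frac{1}{6} \left(- \frac{1}{22}\right) \left(13 + 88\right) - 170\right) \left(- \frac{503}{23}\right) = \left(\frac{1}{6} \left(- \frac{1}{22}\right) 101 - 170\right) \left(- \frac{503}{23}\right) = \left(- \frac{101}{132} - 170\right) \left(- \frac{503}{23}\right) = \left(- \frac{22541}{132}\right) \left(- \frac{503}{23}\right) = \frac{11338123}{3036}$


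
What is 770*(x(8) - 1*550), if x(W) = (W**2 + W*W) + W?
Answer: -318780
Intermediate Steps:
x(W) = W + 2*W**2 (x(W) = (W**2 + W**2) + W = 2*W**2 + W = W + 2*W**2)
770*(x(8) - 1*550) = 770*(8*(1 + 2*8) - 1*550) = 770*(8*(1 + 16) - 550) = 770*(8*17 - 550) = 770*(136 - 550) = 770*(-414) = -318780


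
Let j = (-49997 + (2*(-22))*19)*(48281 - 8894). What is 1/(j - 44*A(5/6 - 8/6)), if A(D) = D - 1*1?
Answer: -1/2002159305 ≈ -4.9946e-10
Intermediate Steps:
A(D) = -1 + D (A(D) = D - 1 = -1 + D)
j = -2002159371 (j = (-49997 - 44*19)*39387 = (-49997 - 836)*39387 = -50833*39387 = -2002159371)
1/(j - 44*A(5/6 - 8/6)) = 1/(-2002159371 - 44*(-1 + (5/6 - 8/6))) = 1/(-2002159371 - 44*(-1 + (5*(1/6) - 8*1/6))) = 1/(-2002159371 - 44*(-1 + (5/6 - 4/3))) = 1/(-2002159371 - 44*(-1 - 1/2)) = 1/(-2002159371 - 44*(-3/2)) = 1/(-2002159371 + 66) = 1/(-2002159305) = -1/2002159305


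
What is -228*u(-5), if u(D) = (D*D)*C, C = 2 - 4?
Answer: 11400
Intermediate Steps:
C = -2
u(D) = -2*D**2 (u(D) = (D*D)*(-2) = D**2*(-2) = -2*D**2)
-228*u(-5) = -(-456)*(-5)**2 = -(-456)*25 = -228*(-50) = 11400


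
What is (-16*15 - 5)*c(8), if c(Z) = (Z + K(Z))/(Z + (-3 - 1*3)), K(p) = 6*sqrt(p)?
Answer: -980 - 1470*sqrt(2) ≈ -3058.9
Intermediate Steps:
c(Z) = (Z + 6*sqrt(Z))/(-6 + Z) (c(Z) = (Z + 6*sqrt(Z))/(Z + (-3 - 1*3)) = (Z + 6*sqrt(Z))/(Z + (-3 - 3)) = (Z + 6*sqrt(Z))/(Z - 6) = (Z + 6*sqrt(Z))/(-6 + Z))
(-16*15 - 5)*c(8) = (-16*15 - 5)*((8 + 6*sqrt(8))/(-6 + 8)) = (-240 - 5)*((8 + 6*(2*sqrt(2)))/2) = -245*(8 + 12*sqrt(2))/2 = -245*(4 + 6*sqrt(2)) = -980 - 1470*sqrt(2)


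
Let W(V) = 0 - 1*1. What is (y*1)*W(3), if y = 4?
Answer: -4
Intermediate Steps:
W(V) = -1 (W(V) = 0 - 1 = -1)
(y*1)*W(3) = (4*1)*(-1) = 4*(-1) = -4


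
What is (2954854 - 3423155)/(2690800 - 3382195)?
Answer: 468301/691395 ≈ 0.67733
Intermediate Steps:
(2954854 - 3423155)/(2690800 - 3382195) = -468301/(-691395) = -468301*(-1/691395) = 468301/691395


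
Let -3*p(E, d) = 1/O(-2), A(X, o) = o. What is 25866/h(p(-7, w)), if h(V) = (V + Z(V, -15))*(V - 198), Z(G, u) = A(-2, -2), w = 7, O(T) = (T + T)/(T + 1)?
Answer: 3724704/59425 ≈ 62.679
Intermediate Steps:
O(T) = 2*T/(1 + T) (O(T) = (2*T)/(1 + T) = 2*T/(1 + T))
p(E, d) = -1/12 (p(E, d) = -1/(3*(2*(-2)/(1 - 2))) = -1/(3*(2*(-2)/(-1))) = -1/(3*(2*(-2)*(-1))) = -⅓/4 = -⅓*¼ = -1/12)
Z(G, u) = -2
h(V) = (-198 + V)*(-2 + V) (h(V) = (V - 2)*(V - 198) = (-2 + V)*(-198 + V) = (-198 + V)*(-2 + V))
25866/h(p(-7, w)) = 25866/(396 + (-1/12)² - 200*(-1/12)) = 25866/(396 + 1/144 + 50/3) = 25866/(59425/144) = 25866*(144/59425) = 3724704/59425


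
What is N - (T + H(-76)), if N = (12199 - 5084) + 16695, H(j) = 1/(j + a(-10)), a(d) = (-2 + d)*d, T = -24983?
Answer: 2146891/44 ≈ 48793.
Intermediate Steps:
a(d) = d*(-2 + d)
H(j) = 1/(120 + j) (H(j) = 1/(j - 10*(-2 - 10)) = 1/(j - 10*(-12)) = 1/(j + 120) = 1/(120 + j))
N = 23810 (N = 7115 + 16695 = 23810)
N - (T + H(-76)) = 23810 - (-24983 + 1/(120 - 76)) = 23810 - (-24983 + 1/44) = 23810 - 1*(-1099251/44) = 23810 + 1099251/44 = 2146891/44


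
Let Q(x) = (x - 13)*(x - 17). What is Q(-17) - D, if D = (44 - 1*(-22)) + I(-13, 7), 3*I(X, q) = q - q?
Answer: 954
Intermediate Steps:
Q(x) = (-17 + x)*(-13 + x) (Q(x) = (-13 + x)*(-17 + x) = (-17 + x)*(-13 + x))
I(X, q) = 0 (I(X, q) = (q - q)/3 = (⅓)*0 = 0)
D = 66 (D = (44 - 1*(-22)) + 0 = (44 + 22) + 0 = 66 + 0 = 66)
Q(-17) - D = (221 + (-17)² - 30*(-17)) - 1*66 = (221 + 289 + 510) - 66 = 1020 - 66 = 954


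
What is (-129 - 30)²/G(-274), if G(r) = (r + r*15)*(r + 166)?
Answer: 2809/52608 ≈ 0.053395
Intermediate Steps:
G(r) = 16*r*(166 + r) (G(r) = (r + 15*r)*(166 + r) = (16*r)*(166 + r) = 16*r*(166 + r))
(-129 - 30)²/G(-274) = (-129 - 30)²/((16*(-274)*(166 - 274))) = (-159)²/((16*(-274)*(-108))) = 25281/473472 = 25281*(1/473472) = 2809/52608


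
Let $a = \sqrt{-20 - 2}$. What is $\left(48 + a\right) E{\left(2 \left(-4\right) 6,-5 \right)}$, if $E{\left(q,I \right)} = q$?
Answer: $-2304 - 48 i \sqrt{22} \approx -2304.0 - 225.14 i$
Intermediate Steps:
$a = i \sqrt{22}$ ($a = \sqrt{-22} = i \sqrt{22} \approx 4.6904 i$)
$\left(48 + a\right) E{\left(2 \left(-4\right) 6,-5 \right)} = \left(48 + i \sqrt{22}\right) 2 \left(-4\right) 6 = \left(48 + i \sqrt{22}\right) \left(\left(-8\right) 6\right) = \left(48 + i \sqrt{22}\right) \left(-48\right) = -2304 - 48 i \sqrt{22}$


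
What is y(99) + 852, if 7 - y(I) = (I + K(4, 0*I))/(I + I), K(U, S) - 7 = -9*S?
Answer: 84988/99 ≈ 858.46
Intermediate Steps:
K(U, S) = 7 - 9*S
y(I) = 7 - (7 + I)/(2*I) (y(I) = 7 - (I + (7 - 0*I))/(I + I) = 7 - (I + (7 - 9*0))/(2*I) = 7 - (I + (7 + 0))*1/(2*I) = 7 - (I + 7)*1/(2*I) = 7 - (7 + I)*1/(2*I) = 7 - (7 + I)/(2*I))
y(99) + 852 = (1/2)*(-7 + 13*99)/99 + 852 = (1/2)*(1/99)*(-7 + 1287) + 852 = (1/2)*(1/99)*1280 + 852 = 640/99 + 852 = 84988/99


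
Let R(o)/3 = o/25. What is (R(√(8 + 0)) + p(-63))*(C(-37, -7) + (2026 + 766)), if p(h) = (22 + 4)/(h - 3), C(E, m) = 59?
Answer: -37063/33 + 17106*√2/25 ≈ -155.46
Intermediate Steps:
p(h) = 26/(-3 + h)
R(o) = 3*o/25 (R(o) = 3*(o/25) = 3*o/25)
(R(√(8 + 0)) + p(-63))*(C(-37, -7) + (2026 + 766)) = (3*√(8 + 0)/25 + 26/(-3 - 63))*(59 + (2026 + 766)) = (3*√8/25 + 26/(-66))*(59 + 2792) = (3*(2*√2)/25 + 26*(-1/66))*2851 = (6*√2/25 - 13/33)*2851 = (-13/33 + 6*√2/25)*2851 = -37063/33 + 17106*√2/25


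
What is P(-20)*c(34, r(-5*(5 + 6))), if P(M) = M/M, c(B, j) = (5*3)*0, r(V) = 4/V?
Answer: 0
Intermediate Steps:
c(B, j) = 0 (c(B, j) = 15*0 = 0)
P(M) = 1
P(-20)*c(34, r(-5*(5 + 6))) = 1*0 = 0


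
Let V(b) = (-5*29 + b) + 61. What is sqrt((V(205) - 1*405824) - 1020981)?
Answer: 14*I*sqrt(7279) ≈ 1194.4*I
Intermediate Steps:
V(b) = -84 + b (V(b) = (-145 + b) + 61 = -84 + b)
sqrt((V(205) - 1*405824) - 1020981) = sqrt(((-84 + 205) - 1*405824) - 1020981) = sqrt((121 - 405824) - 1020981) = sqrt(-405703 - 1020981) = sqrt(-1426684) = 14*I*sqrt(7279)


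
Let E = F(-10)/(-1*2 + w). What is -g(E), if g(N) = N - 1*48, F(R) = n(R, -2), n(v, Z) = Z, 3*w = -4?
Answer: 237/5 ≈ 47.400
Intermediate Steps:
w = -4/3 (w = (⅓)*(-4) = -4/3 ≈ -1.3333)
F(R) = -2
E = ⅗ (E = -2/(-1*2 - 4/3) = -2/(-2 - 4/3) = -2/(-10/3) = -2*(-3/10) = ⅗ ≈ 0.60000)
g(N) = -48 + N (g(N) = N - 48 = -48 + N)
-g(E) = -(-48 + ⅗) = -1*(-237/5) = 237/5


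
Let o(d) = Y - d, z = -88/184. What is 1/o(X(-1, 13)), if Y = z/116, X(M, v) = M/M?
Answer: -2668/2679 ≈ -0.99589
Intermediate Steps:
X(M, v) = 1
z = -11/23 (z = -88*1/184 = -11/23 ≈ -0.47826)
Y = -11/2668 (Y = -11/23/116 = -11/23*1/116 = -11/2668 ≈ -0.0041229)
o(d) = -11/2668 - d
1/o(X(-1, 13)) = 1/(-11/2668 - 1*1) = 1/(-11/2668 - 1) = 1/(-2679/2668) = -2668/2679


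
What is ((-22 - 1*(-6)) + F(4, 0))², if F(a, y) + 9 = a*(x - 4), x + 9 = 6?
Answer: 2809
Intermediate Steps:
x = -3 (x = -9 + 6 = -3)
F(a, y) = -9 - 7*a (F(a, y) = -9 + a*(-3 - 4) = -9 + a*(-7) = -9 - 7*a)
((-22 - 1*(-6)) + F(4, 0))² = ((-22 - 1*(-6)) + (-9 - 7*4))² = ((-22 + 6) + (-9 - 28))² = (-16 - 37)² = (-53)² = 2809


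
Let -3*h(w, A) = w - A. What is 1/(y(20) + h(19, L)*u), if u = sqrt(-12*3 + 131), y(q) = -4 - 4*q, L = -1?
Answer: -189/6376 + 15*sqrt(95)/6376 ≈ -0.0067124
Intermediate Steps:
h(w, A) = -w/3 + A/3 (h(w, A) = -(w - A)/3 = -w/3 + A/3)
u = sqrt(95) (u = sqrt(-36 + 131) = sqrt(95) ≈ 9.7468)
1/(y(20) + h(19, L)*u) = 1/((-4 - 4*20) + (-1/3*19 + (1/3)*(-1))*sqrt(95)) = 1/((-4 - 80) + (-19/3 - 1/3)*sqrt(95)) = 1/(-84 - 20*sqrt(95)/3)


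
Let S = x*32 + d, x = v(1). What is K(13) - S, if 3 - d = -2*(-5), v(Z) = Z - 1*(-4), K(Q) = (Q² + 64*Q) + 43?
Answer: 891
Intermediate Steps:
K(Q) = 43 + Q² + 64*Q
v(Z) = 4 + Z (v(Z) = Z + 4 = 4 + Z)
x = 5 (x = 4 + 1 = 5)
d = -7 (d = 3 - (-2)*(-5) = 3 - 1*10 = 3 - 10 = -7)
S = 153 (S = 5*32 - 7 = 160 - 7 = 153)
K(13) - S = (43 + 13² + 64*13) - 1*153 = (43 + 169 + 832) - 153 = 1044 - 153 = 891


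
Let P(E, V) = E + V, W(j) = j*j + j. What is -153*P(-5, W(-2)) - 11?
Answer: 448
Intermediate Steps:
W(j) = j + j**2 (W(j) = j**2 + j = j + j**2)
-153*P(-5, W(-2)) - 11 = -153*(-5 - 2*(1 - 2)) - 11 = -153*(-5 - 2*(-1)) - 11 = -153*(-5 + 2) - 11 = -153*(-3) - 11 = 459 - 11 = 448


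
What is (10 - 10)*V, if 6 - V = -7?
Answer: 0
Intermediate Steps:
V = 13 (V = 6 - 1*(-7) = 6 + 7 = 13)
(10 - 10)*V = (10 - 10)*13 = 0*13 = 0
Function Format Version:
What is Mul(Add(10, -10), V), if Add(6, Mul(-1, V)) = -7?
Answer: 0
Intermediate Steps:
V = 13 (V = Add(6, Mul(-1, -7)) = Add(6, 7) = 13)
Mul(Add(10, -10), V) = Mul(Add(10, -10), 13) = Mul(0, 13) = 0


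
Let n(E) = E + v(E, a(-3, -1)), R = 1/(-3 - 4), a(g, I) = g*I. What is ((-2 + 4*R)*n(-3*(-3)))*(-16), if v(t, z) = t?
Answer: 5184/7 ≈ 740.57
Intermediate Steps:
a(g, I) = I*g
R = -1/7 (R = 1/(-7) = -1/7 ≈ -0.14286)
n(E) = 2*E (n(E) = E + E = 2*E)
((-2 + 4*R)*n(-3*(-3)))*(-16) = ((-2 + 4*(-1/7))*(2*(-3*(-3))))*(-16) = ((-2 - 4/7)*(2*9))*(-16) = -18/7*18*(-16) = -324/7*(-16) = 5184/7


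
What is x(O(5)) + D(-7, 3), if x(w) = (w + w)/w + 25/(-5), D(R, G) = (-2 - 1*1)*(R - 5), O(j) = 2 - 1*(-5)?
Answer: 33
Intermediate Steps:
O(j) = 7 (O(j) = 2 + 5 = 7)
D(R, G) = 15 - 3*R (D(R, G) = (-2 - 1)*(-5 + R) = -3*(-5 + R) = 15 - 3*R)
x(w) = -3 (x(w) = (2*w)/w + 25*(-1/5) = 2 - 5 = -3)
x(O(5)) + D(-7, 3) = -3 + (15 - 3*(-7)) = -3 + (15 + 21) = -3 + 36 = 33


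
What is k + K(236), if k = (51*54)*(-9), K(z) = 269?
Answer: -24517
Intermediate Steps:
k = -24786 (k = 2754*(-9) = -24786)
k + K(236) = -24786 + 269 = -24517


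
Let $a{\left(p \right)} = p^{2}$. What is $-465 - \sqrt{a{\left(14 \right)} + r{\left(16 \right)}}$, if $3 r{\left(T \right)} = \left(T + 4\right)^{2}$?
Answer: $-465 - \frac{2 \sqrt{741}}{3} \approx -483.15$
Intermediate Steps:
$r{\left(T \right)} = \frac{\left(4 + T\right)^{2}}{3}$ ($r{\left(T \right)} = \frac{\left(T + 4\right)^{2}}{3} = \frac{\left(4 + T\right)^{2}}{3}$)
$-465 - \sqrt{a{\left(14 \right)} + r{\left(16 \right)}} = -465 - \sqrt{14^{2} + \frac{\left(4 + 16\right)^{2}}{3}} = -465 - \sqrt{196 + \frac{20^{2}}{3}} = -465 - \sqrt{196 + \frac{1}{3} \cdot 400} = -465 - \sqrt{196 + \frac{400}{3}} = -465 - \sqrt{\frac{988}{3}} = -465 - \frac{2 \sqrt{741}}{3}$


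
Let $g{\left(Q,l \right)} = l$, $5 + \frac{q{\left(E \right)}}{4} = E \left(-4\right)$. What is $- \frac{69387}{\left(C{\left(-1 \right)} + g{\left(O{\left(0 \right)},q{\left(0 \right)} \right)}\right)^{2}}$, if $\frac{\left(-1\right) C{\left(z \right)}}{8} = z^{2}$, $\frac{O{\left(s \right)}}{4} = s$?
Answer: $- \frac{69387}{784} \approx -88.504$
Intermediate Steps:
$O{\left(s \right)} = 4 s$
$q{\left(E \right)} = -20 - 16 E$ ($q{\left(E \right)} = -20 + 4 E \left(-4\right) = -20 + 4 \left(- 4 E\right) = -20 - 16 E$)
$C{\left(z \right)} = - 8 z^{2}$
$- \frac{69387}{\left(C{\left(-1 \right)} + g{\left(O{\left(0 \right)},q{\left(0 \right)} \right)}\right)^{2}} = - \frac{69387}{\left(- 8 \left(-1\right)^{2} - 20\right)^{2}} = - \frac{69387}{\left(\left(-8\right) 1 + \left(-20 + 0\right)\right)^{2}} = - \frac{69387}{\left(-8 - 20\right)^{2}} = - \frac{69387}{\left(-28\right)^{2}} = - \frac{69387}{784}$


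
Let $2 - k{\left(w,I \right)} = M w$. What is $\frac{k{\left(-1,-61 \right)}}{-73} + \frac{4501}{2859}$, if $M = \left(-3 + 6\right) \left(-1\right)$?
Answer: $\frac{331432}{208707} \approx 1.588$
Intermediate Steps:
$M = -3$ ($M = 3 \left(-1\right) = -3$)
$k{\left(w,I \right)} = 2 + 3 w$ ($k{\left(w,I \right)} = 2 - - 3 w = 2 + 3 w$)
$\frac{k{\left(-1,-61 \right)}}{-73} + \frac{4501}{2859} = \frac{2 + 3 \left(-1\right)}{-73} + \frac{4501}{2859} = \left(2 - 3\right) \left(- \frac{1}{73}\right) + 4501 \cdot \frac{1}{2859} = \left(-1\right) \left(- \frac{1}{73}\right) + \frac{4501}{2859} = \frac{1}{73} + \frac{4501}{2859} = \frac{331432}{208707}$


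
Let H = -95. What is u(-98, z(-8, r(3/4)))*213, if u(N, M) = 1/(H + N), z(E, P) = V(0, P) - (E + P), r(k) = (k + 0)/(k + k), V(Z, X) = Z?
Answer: -213/193 ≈ -1.1036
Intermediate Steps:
r(k) = ½ (r(k) = k/((2*k)) = k*(1/(2*k)) = ½)
z(E, P) = -E - P (z(E, P) = 0 - (E + P) = 0 + (-E - P) = -E - P)
u(N, M) = 1/(-95 + N)
u(-98, z(-8, r(3/4)))*213 = 213/(-95 - 98) = 213/(-193) = -1/193*213 = -213/193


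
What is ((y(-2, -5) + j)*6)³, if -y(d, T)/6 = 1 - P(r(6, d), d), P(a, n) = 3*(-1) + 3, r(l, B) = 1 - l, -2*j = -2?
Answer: -27000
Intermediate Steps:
j = 1 (j = -½*(-2) = 1)
P(a, n) = 0 (P(a, n) = -3 + 3 = 0)
y(d, T) = -6 (y(d, T) = -6*(1 - 1*0) = -6*(1 + 0) = -6*1 = -6)
((y(-2, -5) + j)*6)³ = ((-6 + 1)*6)³ = (-5*6)³ = (-30)³ = -27000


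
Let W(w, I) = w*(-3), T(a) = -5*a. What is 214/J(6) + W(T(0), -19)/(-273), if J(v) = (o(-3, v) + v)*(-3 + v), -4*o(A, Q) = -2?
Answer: 428/39 ≈ 10.974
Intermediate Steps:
o(A, Q) = ½ (o(A, Q) = -¼*(-2) = ½)
W(w, I) = -3*w
J(v) = (½ + v)*(-3 + v)
214/J(6) + W(T(0), -19)/(-273) = 214/(-3/2 + 6² - 5/2*6) - (-15)*0/(-273) = 214/(-3/2 + 36 - 15) - 3*0*(-1/273) = 214/(39/2) + 0*(-1/273) = 214*(2/39) + 0 = 428/39 + 0 = 428/39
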